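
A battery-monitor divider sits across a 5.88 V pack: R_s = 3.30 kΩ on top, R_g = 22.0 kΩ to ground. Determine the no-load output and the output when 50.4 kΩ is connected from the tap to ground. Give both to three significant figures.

Unloaded: 5.11 V; loaded: 4.84 V

Open-circuit: V = 5.88 × 22.0/(3.30 + 22.0) = 5.11 V.
With the load, R_g becomes R_g‖R_L = 15.31 kΩ, so V = 5.88 × 15.31/18.61 = 4.84 V.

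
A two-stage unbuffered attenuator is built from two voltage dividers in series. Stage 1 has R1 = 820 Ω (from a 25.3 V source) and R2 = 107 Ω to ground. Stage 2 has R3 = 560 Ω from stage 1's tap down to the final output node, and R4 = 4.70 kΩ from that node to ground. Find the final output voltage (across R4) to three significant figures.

Stage 2 presents R3+R4 = 5260 Ω as a load on stage 1's tap.
Stage 1's lower leg becomes R2‖(R3+R4) = 104.9 Ω, so V_mid = 25.3 × 104.9/924.9 = 2.869 V.
Stage 2 is itself unloaded: V_out = V_mid × R4/(R3+R4) = 2.869 × 4700/5260 = 2.56 V.

V_out ≈ 2.56 V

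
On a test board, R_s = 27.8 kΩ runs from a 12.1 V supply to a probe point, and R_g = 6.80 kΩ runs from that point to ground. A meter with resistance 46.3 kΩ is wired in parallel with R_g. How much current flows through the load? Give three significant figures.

R_g‖R_L = 5.929 kΩ; V_out = 12.1 × 5.929/33.73 = 2.127 V.
I_L = V_out / R_L = 2.127 / 46.3 kΩ = 0.0459 mA.

I_L ≈ 0.0459 mA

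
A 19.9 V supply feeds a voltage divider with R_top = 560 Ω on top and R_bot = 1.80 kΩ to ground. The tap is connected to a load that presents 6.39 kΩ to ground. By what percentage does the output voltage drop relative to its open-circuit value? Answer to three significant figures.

6.27 %

The divider's output (Thévenin) resistance is R_top‖R_bot = 427.1 Ω.
Fractional drop under load = R_th/(R_th + R_L) = 427.1 / (427.1 + 6390) = 0.06265.
So the output falls by 6.27 %.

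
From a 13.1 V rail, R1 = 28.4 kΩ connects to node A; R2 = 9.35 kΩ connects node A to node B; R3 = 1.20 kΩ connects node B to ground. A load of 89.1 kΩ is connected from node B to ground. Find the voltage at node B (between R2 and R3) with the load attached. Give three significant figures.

At node B, R3 is in parallel with the load: R3‖R_L = 1.184 kΩ.
Below node A the resistance is R2 + (R3‖R_L) = 10.53 kΩ, so V_A = 13.1 × 10.53/38.93 = 3.544 V.
Then V_B = V_A × (R3‖R_L)/(R2 + R3‖R_L) = 3.544 × 1.184/10.53 = 0.398 V.

V ≈ 0.398 V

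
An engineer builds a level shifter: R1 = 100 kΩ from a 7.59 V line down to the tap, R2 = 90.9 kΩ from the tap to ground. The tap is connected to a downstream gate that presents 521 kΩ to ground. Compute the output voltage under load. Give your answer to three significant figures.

The load sits in parallel with R2: R2‖R_L = (90.9 × 521) / (90.9 + 521) = 77.40 kΩ.
V_out = 7.59 × 77.40 / (100 + 77.40) = 7.59 × 77.40/177.4 = 3.31 V.

V_out ≈ 3.31 V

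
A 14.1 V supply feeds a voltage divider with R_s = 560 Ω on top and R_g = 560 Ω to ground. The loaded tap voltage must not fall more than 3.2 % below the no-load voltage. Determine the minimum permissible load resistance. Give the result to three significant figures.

Output resistance R_th = R_s‖R_g = (560 × 560)/1120 = 280.0 Ω.
The fractional drop is R_th/(R_th + R_L); requiring this ≤ 0.0320 gives R_L ≥ R_th(1/0.0320 − 1) = 280.0 × 30.25 = 8.47 kΩ.

R_L(min) ≈ 8.47 kΩ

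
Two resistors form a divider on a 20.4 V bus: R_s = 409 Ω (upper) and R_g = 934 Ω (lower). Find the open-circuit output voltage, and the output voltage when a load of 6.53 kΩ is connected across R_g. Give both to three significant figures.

Open-circuit: V = 20.4 × 934/(409 + 934) = 14.2 V.
With the load, R_g becomes R_g‖R_L = 817.1 Ω, so V = 20.4 × 817.1/1226 = 13.6 V.

Unloaded: 14.2 V; loaded: 13.6 V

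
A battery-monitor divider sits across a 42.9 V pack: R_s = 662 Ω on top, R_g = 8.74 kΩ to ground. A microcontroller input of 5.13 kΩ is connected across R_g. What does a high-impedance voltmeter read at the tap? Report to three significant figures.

V_out ≈ 35.6 V

The load sits in parallel with R_g: R_g‖R_L = (8740 × 5130) / (8740 + 5130) = 3233 Ω.
V_out = 42.9 × 3233 / (662 + 3233) = 42.9 × 3233/3895 = 35.6 V.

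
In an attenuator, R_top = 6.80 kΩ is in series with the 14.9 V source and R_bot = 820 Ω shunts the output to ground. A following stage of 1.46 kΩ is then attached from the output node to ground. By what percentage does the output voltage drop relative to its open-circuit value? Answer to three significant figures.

33.4 %

Unloaded V = 14.9 × 820/7620 = 1.603 V.
Loaded: R_bot‖R_L = 525.1 Ω, giving V = 14.9 × 525.1/7325 = 1.068 V.
Drop = (1.603 − 1.068) / 1.603 = 33.4 %.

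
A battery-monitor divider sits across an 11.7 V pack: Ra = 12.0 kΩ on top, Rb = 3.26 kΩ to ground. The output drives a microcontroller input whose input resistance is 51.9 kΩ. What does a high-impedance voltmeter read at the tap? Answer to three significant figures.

V_out ≈ 2.38 V

The load sits in parallel with Rb: Rb‖R_L = (3.26 × 51.9) / (3.26 + 51.9) = 3.067 kΩ.
V_out = 11.7 × 3.067 / (12.0 + 3.067) = 11.7 × 3.067/15.07 = 2.38 V.
(Unloaded it would have been 2.50 V.)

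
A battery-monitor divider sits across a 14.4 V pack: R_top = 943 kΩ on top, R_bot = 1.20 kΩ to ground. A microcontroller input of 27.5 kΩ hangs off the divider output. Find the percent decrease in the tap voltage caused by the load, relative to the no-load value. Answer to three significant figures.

4.18 %

The divider's output (Thévenin) resistance is R_top‖R_bot = 1.198 kΩ.
Fractional drop under load = R_th/(R_th + R_L) = 1.198 / (1.198 + 27.5) = 0.04176.
So the output falls by 4.18 %.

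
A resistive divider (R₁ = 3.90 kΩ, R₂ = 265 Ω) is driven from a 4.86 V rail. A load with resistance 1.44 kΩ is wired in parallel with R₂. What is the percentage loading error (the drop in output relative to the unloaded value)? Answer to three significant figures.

14.7 %

Unloaded V = 4.86 × 265/4165 = 0.30922 V.
Loaded: R₂‖R_L = 223.8 Ω, giving V = 4.86 × 223.8/4124 = 0.26377 V.
Drop = (0.30922 − 0.26377) / 0.30922 = 14.7 %.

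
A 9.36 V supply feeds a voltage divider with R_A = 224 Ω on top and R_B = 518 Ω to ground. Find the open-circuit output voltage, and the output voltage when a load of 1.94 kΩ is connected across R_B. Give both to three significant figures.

Open-circuit: V = 9.36 × 518/(224 + 518) = 6.53 V.
With the load, R_B becomes R_B‖R_L = 408.8 Ω, so V = 9.36 × 408.8/632.8 = 6.05 V.

Unloaded: 6.53 V; loaded: 6.05 V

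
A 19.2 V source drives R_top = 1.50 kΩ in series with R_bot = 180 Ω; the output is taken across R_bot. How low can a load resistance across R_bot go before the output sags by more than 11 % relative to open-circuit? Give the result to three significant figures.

R_L(min) ≈ 1.30 kΩ

Output resistance R_th = R_top‖R_bot = (1500 × 180)/1680 = 160.7 Ω.
The fractional drop is R_th/(R_th + R_L); requiring this ≤ 0.110 gives R_L ≥ R_th(1/0.110 − 1) = 160.7 × 8.091 = 1.30 kΩ.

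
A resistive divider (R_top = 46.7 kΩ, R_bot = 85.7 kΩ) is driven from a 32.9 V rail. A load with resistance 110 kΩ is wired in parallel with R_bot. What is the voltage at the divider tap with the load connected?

The load sits in parallel with R_bot: R_bot‖R_L = (85.7 × 110) / (85.7 + 110) = 48.17 kΩ.
V_out = 32.9 × 48.17 / (46.7 + 48.17) = 32.9 × 48.17/94.87 = 16.7 V.

V_out ≈ 16.7 V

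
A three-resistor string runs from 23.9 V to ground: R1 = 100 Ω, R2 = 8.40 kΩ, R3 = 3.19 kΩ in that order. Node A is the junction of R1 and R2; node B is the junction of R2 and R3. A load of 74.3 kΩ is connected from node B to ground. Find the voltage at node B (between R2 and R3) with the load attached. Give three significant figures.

At node B, R3 is in parallel with the load: R3‖R_L = 3059 Ω.
Below node A the resistance is R2 + (R3‖R_L) = 11460 Ω, so V_A = 23.9 × 11460/11560 = 23.69 V.
Then V_B = V_A × (R3‖R_L)/(R2 + R3‖R_L) = 23.69 × 3059/11460 = 6.32 V.

V ≈ 6.32 V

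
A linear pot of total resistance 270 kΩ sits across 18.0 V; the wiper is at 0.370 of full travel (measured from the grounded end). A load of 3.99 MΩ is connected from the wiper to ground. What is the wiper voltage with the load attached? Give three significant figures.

V ≈ 6.56 V

The wiper splits the pot into (1−α)R = 170.1 kΩ above and αR = 99.90 kΩ below.
Lower section ‖ load = 97.46 kΩ.
V_wiper = 18.0 × 97.46/(170.1 + 97.46) = 6.56 V.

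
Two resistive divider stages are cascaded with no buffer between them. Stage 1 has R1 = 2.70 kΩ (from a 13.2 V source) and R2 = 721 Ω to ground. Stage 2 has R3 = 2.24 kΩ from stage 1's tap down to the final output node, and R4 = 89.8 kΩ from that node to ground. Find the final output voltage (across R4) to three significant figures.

Stage 2 presents R3+R4 = 92040 Ω as a load on stage 1's tap.
Stage 1's lower leg becomes R2‖(R3+R4) = 715.4 Ω, so V_mid = 13.2 × 715.4/3415 = 2.765 V.
Stage 2 is itself unloaded: V_out = V_mid × R4/(R3+R4) = 2.765 × 89800/92040 = 2.70 V.

V_out ≈ 2.70 V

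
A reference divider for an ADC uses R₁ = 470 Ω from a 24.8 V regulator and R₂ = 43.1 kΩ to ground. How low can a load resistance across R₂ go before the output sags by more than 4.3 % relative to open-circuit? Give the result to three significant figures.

R_L(min) ≈ 10.3 kΩ

Output resistance R_th = R₁‖R₂ = (470 × 43100)/43570 = 464.9 Ω.
The fractional drop is R_th/(R_th + R_L); requiring this ≤ 0.0430 gives R_L ≥ R_th(1/0.0430 − 1) = 464.9 × 22.26 = 10.3 kΩ.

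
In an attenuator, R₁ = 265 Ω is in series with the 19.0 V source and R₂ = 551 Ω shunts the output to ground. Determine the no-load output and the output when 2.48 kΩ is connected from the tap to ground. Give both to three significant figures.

Unloaded: 12.8 V; loaded: 12.0 V

Open-circuit: V = 19.0 × 551/(265 + 551) = 12.8 V.
With the load, R₂ becomes R₂‖R_L = 450.8 Ω, so V = 19.0 × 450.8/715.8 = 12.0 V.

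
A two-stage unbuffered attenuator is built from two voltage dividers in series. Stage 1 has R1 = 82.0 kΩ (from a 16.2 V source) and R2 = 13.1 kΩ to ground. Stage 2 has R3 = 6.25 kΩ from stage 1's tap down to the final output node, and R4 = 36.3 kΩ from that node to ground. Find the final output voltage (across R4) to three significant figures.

V_out ≈ 1.50 V

Stage 2 presents R3+R4 = 42.55 kΩ as a load on stage 1's tap.
Stage 1's lower leg becomes R2‖(R3+R4) = 10.02 kΩ, so V_mid = 16.2 × 10.02/92.02 = 1.763 V.
Stage 2 is itself unloaded: V_out = V_mid × R4/(R3+R4) = 1.763 × 36.3/42.55 = 1.50 V.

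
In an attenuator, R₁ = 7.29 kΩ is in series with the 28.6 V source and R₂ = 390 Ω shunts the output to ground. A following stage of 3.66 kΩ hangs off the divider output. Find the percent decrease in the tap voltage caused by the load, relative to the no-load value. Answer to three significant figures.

Unloaded V = 28.6 × 390/7680 = 1.4523 V.
Loaded: R₂‖R_L = 352.4 Ω, giving V = 28.6 × 352.4/7642 = 1.3189 V.
Drop = (1.4523 − 1.3189) / 1.4523 = 9.19 %.

9.19 %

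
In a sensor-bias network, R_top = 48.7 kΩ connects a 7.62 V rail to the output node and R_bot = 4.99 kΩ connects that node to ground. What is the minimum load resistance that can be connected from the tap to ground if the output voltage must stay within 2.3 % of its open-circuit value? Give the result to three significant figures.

Output resistance R_th = R_top‖R_bot = (48.7 × 4.99)/53.69 = 4.526 kΩ.
The fractional drop is R_th/(R_th + R_L); requiring this ≤ 0.0230 gives R_L ≥ R_th(1/0.0230 − 1) = 4.526 × 42.48 = 192 kΩ.

R_L(min) ≈ 192 kΩ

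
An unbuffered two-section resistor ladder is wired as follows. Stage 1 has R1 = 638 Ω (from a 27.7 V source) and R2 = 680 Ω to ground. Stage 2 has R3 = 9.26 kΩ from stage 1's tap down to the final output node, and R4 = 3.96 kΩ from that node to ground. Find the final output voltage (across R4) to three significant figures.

V_out ≈ 4.18 V

Stage 2 presents R3+R4 = 13220 Ω as a load on stage 1's tap.
Stage 1's lower leg becomes R2‖(R3+R4) = 646.7 Ω, so V_mid = 27.7 × 646.7/1285 = 13.94 V.
Stage 2 is itself unloaded: V_out = V_mid × R4/(R3+R4) = 13.94 × 3960/13220 = 4.18 V.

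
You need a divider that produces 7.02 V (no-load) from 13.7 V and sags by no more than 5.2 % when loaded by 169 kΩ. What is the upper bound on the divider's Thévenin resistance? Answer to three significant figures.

R_th ≤ 9.27 kΩ

Loading drop = R_th/(R_th + R_L) ≤ 0.0520, so R_th ≤ R_L · ε/(1−ε) = 169 kΩ × 0.0520/0.9480 = 9.27 kΩ.
(Any R1, R2 with R2/(R1+R2) = 0.512 and R1‖R2 ≤ 9.27 kΩ will meet the spec.)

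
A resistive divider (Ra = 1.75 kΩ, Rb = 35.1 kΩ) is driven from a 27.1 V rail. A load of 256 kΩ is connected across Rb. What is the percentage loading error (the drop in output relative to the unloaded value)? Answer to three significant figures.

0.647 %

The divider's output (Thévenin) resistance is Ra‖Rb = 1.667 kΩ.
Fractional drop under load = R_th/(R_th + R_L) = 1.667 / (1.667 + 256) = 0.006469.
So the output falls by 0.647 %.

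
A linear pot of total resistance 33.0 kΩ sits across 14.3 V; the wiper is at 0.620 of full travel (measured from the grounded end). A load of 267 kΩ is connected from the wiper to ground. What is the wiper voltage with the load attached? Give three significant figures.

V ≈ 8.62 V

The wiper splits the pot into (1−α)R = 12.54 kΩ above and αR = 20.46 kΩ below.
Lower section ‖ load = 19.00 kΩ.
V_wiper = 14.3 × 19.00/(12.54 + 19.00) = 8.62 V.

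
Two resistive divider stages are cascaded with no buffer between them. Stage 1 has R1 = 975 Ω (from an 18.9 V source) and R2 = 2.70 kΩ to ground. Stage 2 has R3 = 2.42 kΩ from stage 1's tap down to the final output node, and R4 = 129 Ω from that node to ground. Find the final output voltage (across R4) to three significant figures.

Stage 2 presents R3+R4 = 2549 Ω as a load on stage 1's tap.
Stage 1's lower leg becomes R2‖(R3+R4) = 1311 Ω, so V_mid = 18.9 × 1311/2286 = 10.84 V.
Stage 2 is itself unloaded: V_out = V_mid × R4/(R3+R4) = 10.84 × 129/2549 = 0.549 V.

V_out ≈ 0.549 V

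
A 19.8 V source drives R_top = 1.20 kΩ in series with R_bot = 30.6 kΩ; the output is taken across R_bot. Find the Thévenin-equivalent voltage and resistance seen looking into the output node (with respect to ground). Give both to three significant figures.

V_th is the open-circuit tap voltage: 19.8 × 30.6/(1.20 + 30.6) = 19.1 V.
With the supply zeroed, R_top and R_bot appear in parallel from the tap: R_th = R_top‖R_bot = (1.20 × 30.6)/31.80 = 1.15 kΩ.

V_th = 19.1 V, R_th = 1.15 kΩ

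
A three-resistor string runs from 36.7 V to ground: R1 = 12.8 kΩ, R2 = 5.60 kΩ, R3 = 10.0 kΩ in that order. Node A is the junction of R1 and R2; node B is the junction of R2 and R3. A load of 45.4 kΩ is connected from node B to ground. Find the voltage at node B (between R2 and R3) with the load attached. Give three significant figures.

At node B, R3 is in parallel with the load: R3‖R_L = 8.195 kΩ.
Below node A the resistance is R2 + (R3‖R_L) = 13.79 kΩ, so V_A = 36.7 × 13.79/26.59 = 19.04 V.
Then V_B = V_A × (R3‖R_L)/(R2 + R3‖R_L) = 19.04 × 8.195/13.79 = 11.3 V.

V ≈ 11.3 V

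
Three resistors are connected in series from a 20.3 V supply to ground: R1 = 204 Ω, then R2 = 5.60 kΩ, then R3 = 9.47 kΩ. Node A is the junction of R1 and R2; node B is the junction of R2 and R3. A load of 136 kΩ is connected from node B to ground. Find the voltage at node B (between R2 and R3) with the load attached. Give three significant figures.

V ≈ 12.3 V

At node B, R3 is in parallel with the load: R3‖R_L = 8854 Ω.
Below node A the resistance is R2 + (R3‖R_L) = 14450 Ω, so V_A = 20.3 × 14450/14660 = 20.02 V.
Then V_B = V_A × (R3‖R_L)/(R2 + R3‖R_L) = 20.02 × 8854/14450 = 12.3 V.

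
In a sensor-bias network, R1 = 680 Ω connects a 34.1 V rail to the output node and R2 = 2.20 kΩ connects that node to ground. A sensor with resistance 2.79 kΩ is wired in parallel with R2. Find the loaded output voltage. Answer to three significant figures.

The load sits in parallel with R2: R2‖R_L = (2200 × 2790) / (2200 + 2790) = 1230 Ω.
V_out = 34.1 × 1230 / (680 + 1230) = 34.1 × 1230/1910 = 22.0 V.

V_out ≈ 22.0 V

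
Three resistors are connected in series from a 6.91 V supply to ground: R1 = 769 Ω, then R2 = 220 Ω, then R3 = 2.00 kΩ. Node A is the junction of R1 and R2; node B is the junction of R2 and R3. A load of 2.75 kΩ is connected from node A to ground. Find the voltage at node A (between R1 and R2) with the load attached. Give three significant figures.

V ≈ 4.25 V

Below node A the series string R2+R3 = 2220 Ω sits in parallel with the 2750 Ω load: 1228 Ω.
V_A = 6.91 × 1228/(769 + 1228) = 4.25 V.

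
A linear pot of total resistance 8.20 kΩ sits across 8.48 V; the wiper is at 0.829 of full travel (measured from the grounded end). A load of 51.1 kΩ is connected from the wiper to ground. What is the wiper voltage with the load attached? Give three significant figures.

V ≈ 6.87 V

The wiper splits the pot into (1−α)R = 1.402 kΩ above and αR = 6.798 kΩ below.
Lower section ‖ load = 6.000 kΩ.
V_wiper = 8.48 × 6.000/(1.402 + 6.000) = 6.87 V.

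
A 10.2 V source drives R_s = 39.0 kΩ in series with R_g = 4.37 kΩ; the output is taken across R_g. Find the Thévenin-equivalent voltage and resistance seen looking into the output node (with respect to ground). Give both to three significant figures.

V_th is the open-circuit tap voltage: 10.2 × 4.37/(39.0 + 4.37) = 1.03 V.
With the supply zeroed, R_s and R_g appear in parallel from the tap: R_th = R_s‖R_g = (39.0 × 4.37)/43.37 = 3.93 kΩ.

V_th = 1.03 V, R_th = 3.93 kΩ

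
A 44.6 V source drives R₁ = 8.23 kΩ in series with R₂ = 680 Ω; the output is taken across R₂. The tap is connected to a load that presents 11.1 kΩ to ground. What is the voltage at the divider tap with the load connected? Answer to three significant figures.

V_out ≈ 3.22 V

The load sits in parallel with R₂: R₂‖R_L = (680 × 11100) / (680 + 11100) = 640.7 Ω.
V_out = 44.6 × 640.7 / (8230 + 640.7) = 44.6 × 640.7/8871 = 3.22 V.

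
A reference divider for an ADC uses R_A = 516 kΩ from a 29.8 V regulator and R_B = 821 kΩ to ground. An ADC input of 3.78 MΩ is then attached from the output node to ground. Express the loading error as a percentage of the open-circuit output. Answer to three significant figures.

7.73 %

The divider's output (Thévenin) resistance is R_A‖R_B = 316.9 kΩ.
Fractional drop under load = R_th/(R_th + R_L) = 316.9 / (316.9 + 3780) = 0.07734.
So the output falls by 7.73 %.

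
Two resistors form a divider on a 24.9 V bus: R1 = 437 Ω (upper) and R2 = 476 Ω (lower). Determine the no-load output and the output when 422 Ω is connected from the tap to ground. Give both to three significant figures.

Open-circuit: V = 24.9 × 476/(437 + 476) = 13.0 V.
With the load, R2 becomes R2‖R_L = 223.7 Ω, so V = 24.9 × 223.7/660.7 = 8.43 V.

Unloaded: 13.0 V; loaded: 8.43 V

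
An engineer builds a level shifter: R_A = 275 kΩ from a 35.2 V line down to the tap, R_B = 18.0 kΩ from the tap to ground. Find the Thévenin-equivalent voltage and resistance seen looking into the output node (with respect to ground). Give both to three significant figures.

V_th = 2.16 V, R_th = 16.9 kΩ

V_th is the open-circuit tap voltage: 35.2 × 18.0/(275 + 18.0) = 2.16 V.
With the supply zeroed, R_A and R_B appear in parallel from the tap: R_th = R_A‖R_B = (275 × 18.0)/293.0 = 16.9 kΩ.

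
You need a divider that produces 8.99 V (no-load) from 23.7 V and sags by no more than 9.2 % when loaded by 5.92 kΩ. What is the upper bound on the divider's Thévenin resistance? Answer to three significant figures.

R_th ≤ 600 Ω

Loading drop = R_th/(R_th + R_L) ≤ 0.0920, so R_th ≤ R_L · ε/(1−ε) = 5.92 kΩ × 0.0920/0.9080 = 600 Ω.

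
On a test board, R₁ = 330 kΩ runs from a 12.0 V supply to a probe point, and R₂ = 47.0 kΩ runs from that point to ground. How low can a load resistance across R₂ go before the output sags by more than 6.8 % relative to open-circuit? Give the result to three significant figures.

R_L(min) ≈ 564 kΩ

Output resistance R_th = R₁‖R₂ = (330 × 47.0)/377.0 = 41.14 kΩ.
The fractional drop is R_th/(R_th + R_L); requiring this ≤ 0.0680 gives R_L ≥ R_th(1/0.0680 − 1) = 41.14 × 13.71 = 564 kΩ.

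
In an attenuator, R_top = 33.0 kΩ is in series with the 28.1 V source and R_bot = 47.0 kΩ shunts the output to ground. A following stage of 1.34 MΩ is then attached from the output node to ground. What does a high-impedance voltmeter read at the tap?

V_out ≈ 16.3 V

The load sits in parallel with R_bot: R_bot‖R_L = (47.0 × 1340) / (47.0 + 1340) = 45.41 kΩ.
V_out = 28.1 × 45.41 / (33.0 + 45.41) = 28.1 × 45.41/78.41 = 16.3 V.
(Unloaded it would have been 16.5 V.)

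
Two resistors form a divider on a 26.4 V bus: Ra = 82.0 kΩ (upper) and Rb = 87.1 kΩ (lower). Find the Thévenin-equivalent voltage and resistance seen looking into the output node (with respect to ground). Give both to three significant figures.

V_th is the open-circuit tap voltage: 26.4 × 87.1/(82.0 + 87.1) = 13.6 V.
With the supply zeroed, Ra and Rb appear in parallel from the tap: R_th = Ra‖Rb = (82.0 × 87.1)/169.1 = 42.2 kΩ.

V_th = 13.6 V, R_th = 42.2 kΩ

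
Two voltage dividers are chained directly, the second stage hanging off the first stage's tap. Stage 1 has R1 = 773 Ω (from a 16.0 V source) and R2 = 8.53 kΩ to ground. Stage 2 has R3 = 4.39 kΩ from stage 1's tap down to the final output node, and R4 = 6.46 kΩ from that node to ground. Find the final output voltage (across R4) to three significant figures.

Stage 2 presents R3+R4 = 10850 Ω as a load on stage 1's tap.
Stage 1's lower leg becomes R2‖(R3+R4) = 4776 Ω, so V_mid = 16.0 × 4776/5549 = 13.77 V.
Stage 2 is itself unloaded: V_out = V_mid × R4/(R3+R4) = 13.77 × 6460/10850 = 8.20 V.

V_out ≈ 8.20 V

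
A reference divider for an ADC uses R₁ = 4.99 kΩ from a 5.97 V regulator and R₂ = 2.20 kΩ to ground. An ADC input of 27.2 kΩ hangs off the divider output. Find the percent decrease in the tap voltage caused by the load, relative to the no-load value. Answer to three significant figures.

The divider's output (Thévenin) resistance is R₁‖R₂ = 1.527 kΩ.
Fractional drop under load = R_th/(R_th + R_L) = 1.527 / (1.527 + 27.2) = 0.05315.
So the output falls by 5.32 %.

5.32 %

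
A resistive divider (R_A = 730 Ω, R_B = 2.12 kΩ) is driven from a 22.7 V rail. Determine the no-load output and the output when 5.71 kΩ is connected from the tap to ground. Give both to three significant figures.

Open-circuit: V = 22.7 × 2120/(730 + 2120) = 16.9 V.
With the load, R_B becomes R_B‖R_L = 1546 Ω, so V = 22.7 × 1546/2276 = 15.4 V.

Unloaded: 16.9 V; loaded: 15.4 V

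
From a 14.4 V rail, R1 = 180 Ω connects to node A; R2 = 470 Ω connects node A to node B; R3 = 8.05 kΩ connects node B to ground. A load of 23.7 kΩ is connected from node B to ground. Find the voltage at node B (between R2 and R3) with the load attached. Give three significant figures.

At node B, R3 is in parallel with the load: R3‖R_L = 6009 Ω.
Below node A the resistance is R2 + (R3‖R_L) = 6479 Ω, so V_A = 14.4 × 6479/6659 = 14.01 V.
Then V_B = V_A × (R3‖R_L)/(R2 + R3‖R_L) = 14.01 × 6009/6479 = 13.0 V.

V ≈ 13.0 V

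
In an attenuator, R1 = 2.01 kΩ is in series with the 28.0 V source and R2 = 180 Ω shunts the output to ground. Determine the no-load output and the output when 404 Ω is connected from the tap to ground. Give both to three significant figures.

Unloaded: 2.30 V; loaded: 1.63 V

Open-circuit: V = 28.0 × 180/(2010 + 180) = 2.30 V.
With the load, R2 becomes R2‖R_L = 124.5 Ω, so V = 28.0 × 124.5/2135 = 1.63 V.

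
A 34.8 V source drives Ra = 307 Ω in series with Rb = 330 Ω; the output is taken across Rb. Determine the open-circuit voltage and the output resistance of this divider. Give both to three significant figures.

V_th = 18.0 V, R_th = 159 Ω

V_th is the open-circuit tap voltage: 34.8 × 330/(307 + 330) = 18.0 V.
With the supply zeroed, Ra and Rb appear in parallel from the tap: R_th = Ra‖Rb = (307 × 330)/637.0 = 159 Ω.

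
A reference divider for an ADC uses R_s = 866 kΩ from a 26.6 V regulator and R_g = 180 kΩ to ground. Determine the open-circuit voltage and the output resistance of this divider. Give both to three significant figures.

V_th = 4.58 V, R_th = 149 kΩ

V_th is the open-circuit tap voltage: 26.6 × 180/(866 + 180) = 4.58 V.
With the supply zeroed, R_s and R_g appear in parallel from the tap: R_th = R_s‖R_g = (866 × 180)/1046 = 149 kΩ.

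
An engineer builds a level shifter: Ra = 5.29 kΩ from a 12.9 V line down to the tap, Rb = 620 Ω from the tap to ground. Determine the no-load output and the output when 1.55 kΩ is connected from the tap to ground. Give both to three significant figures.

Open-circuit: V = 12.9 × 620/(5290 + 620) = 1.35 V.
With the load, Rb becomes Rb‖R_L = 442.9 Ω, so V = 12.9 × 442.9/5733 = 0.997 V.

Unloaded: 1.35 V; loaded: 0.997 V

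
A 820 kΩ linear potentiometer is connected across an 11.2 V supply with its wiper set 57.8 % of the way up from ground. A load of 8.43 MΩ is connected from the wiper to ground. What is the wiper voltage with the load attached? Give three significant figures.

V ≈ 6.32 V

The wiper splits the pot into (1−α)R = 346.0 kΩ above and αR = 474.0 kΩ below.
Lower section ‖ load = 448.7 kΩ.
V_wiper = 11.2 × 448.7/(346.0 + 448.7) = 6.32 V.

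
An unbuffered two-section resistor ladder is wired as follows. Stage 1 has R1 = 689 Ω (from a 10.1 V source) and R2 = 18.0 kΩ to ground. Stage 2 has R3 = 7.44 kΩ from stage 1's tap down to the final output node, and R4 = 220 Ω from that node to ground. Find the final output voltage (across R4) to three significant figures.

Stage 2 presents R3+R4 = 7660 Ω as a load on stage 1's tap.
Stage 1's lower leg becomes R2‖(R3+R4) = 5373 Ω, so V_mid = 10.1 × 5373/6062 = 8.952 V.
Stage 2 is itself unloaded: V_out = V_mid × R4/(R3+R4) = 8.952 × 220/7660 = 0.257 V.

V_out ≈ 0.257 V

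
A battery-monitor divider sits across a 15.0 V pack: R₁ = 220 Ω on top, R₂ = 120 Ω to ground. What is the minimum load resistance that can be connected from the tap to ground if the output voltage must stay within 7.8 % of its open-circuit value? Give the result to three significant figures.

Output resistance R_th = R₁‖R₂ = (220 × 120)/340.0 = 77.65 Ω.
The fractional drop is R_th/(R_th + R_L); requiring this ≤ 0.0780 gives R_L ≥ R_th(1/0.0780 − 1) = 77.65 × 11.82 = 918 Ω.

R_L(min) ≈ 918 Ω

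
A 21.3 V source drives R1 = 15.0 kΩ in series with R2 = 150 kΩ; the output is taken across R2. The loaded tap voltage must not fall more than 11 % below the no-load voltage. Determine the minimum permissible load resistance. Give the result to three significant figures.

Output resistance R_th = R1‖R2 = (15.0 × 150)/165.0 = 13.64 kΩ.
The fractional drop is R_th/(R_th + R_L); requiring this ≤ 0.110 gives R_L ≥ R_th(1/0.110 − 1) = 13.64 × 8.091 = 110 kΩ.

R_L(min) ≈ 110 kΩ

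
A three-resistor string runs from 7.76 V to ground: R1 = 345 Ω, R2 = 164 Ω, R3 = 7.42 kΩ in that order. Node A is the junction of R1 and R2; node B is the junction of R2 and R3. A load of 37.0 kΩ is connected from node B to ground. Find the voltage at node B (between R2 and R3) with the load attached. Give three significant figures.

V ≈ 7.17 V

At node B, R3 is in parallel with the load: R3‖R_L = 6181 Ω.
Below node A the resistance is R2 + (R3‖R_L) = 6345 Ω, so V_A = 7.76 × 6345/6690 = 7.360 V.
Then V_B = V_A × (R3‖R_L)/(R2 + R3‖R_L) = 7.360 × 6181/6345 = 7.17 V.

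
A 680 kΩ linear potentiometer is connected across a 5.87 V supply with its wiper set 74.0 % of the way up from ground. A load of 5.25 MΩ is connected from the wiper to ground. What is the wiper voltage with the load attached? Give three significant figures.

V ≈ 4.24 V

The wiper splits the pot into (1−α)R = 176.8 kΩ above and αR = 503.2 kΩ below.
Lower section ‖ load = 459.2 kΩ.
V_wiper = 5.87 × 459.2/(176.8 + 459.2) = 4.24 V.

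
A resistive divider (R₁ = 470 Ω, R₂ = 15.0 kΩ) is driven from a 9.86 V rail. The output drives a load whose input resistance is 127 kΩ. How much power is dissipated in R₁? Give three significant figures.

Total resistance from the source is R₁ + (R₂‖R_L) = 13890 Ω, so I = 9.86/13890 Ω = 0.7101 mA.
P = I²·R₁ = (0.7101 mA)² × 470 Ω = 0.237 mW.

P ≈ 0.237 mW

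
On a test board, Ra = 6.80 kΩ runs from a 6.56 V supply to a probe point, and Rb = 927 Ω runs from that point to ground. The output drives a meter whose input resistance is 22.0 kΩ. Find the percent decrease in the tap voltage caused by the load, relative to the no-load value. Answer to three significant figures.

3.58 %

The divider's output (Thévenin) resistance is Ra‖Rb = 815.8 Ω.
Fractional drop under load = R_th/(R_th + R_L) = 815.8 / (815.8 + 22000) = 0.03576.
So the output falls by 3.58 %.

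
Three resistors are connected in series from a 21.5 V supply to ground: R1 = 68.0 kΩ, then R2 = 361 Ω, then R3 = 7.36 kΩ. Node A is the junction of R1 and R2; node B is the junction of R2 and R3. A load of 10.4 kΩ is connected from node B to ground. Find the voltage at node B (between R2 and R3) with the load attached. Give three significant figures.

At node B, R3 is in parallel with the load: R3‖R_L = 4310 Ω.
Below node A the resistance is R2 + (R3‖R_L) = 4671 Ω, so V_A = 21.5 × 4671/72670 = 1.382 V.
Then V_B = V_A × (R3‖R_L)/(R2 + R3‖R_L) = 1.382 × 4310/4671 = 1.28 V.

V ≈ 1.28 V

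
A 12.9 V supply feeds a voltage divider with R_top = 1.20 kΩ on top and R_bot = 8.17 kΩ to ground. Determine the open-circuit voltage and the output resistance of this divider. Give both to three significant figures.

V_th is the open-circuit tap voltage: 12.9 × 8.17/(1.20 + 8.17) = 11.2 V.
With the supply zeroed, R_top and R_bot appear in parallel from the tap: R_th = R_top‖R_bot = (1.20 × 8.17)/9.370 = 1.05 kΩ.

V_th = 11.2 V, R_th = 1.05 kΩ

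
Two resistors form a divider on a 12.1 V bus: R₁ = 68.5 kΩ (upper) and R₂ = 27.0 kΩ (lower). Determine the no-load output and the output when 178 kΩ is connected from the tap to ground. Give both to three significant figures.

Unloaded: 3.42 V; loaded: 3.09 V

Open-circuit: V = 12.1 × 27.0/(68.5 + 27.0) = 3.42 V.
With the load, R₂ becomes R₂‖R_L = 23.44 kΩ, so V = 12.1 × 23.44/91.94 = 3.09 V.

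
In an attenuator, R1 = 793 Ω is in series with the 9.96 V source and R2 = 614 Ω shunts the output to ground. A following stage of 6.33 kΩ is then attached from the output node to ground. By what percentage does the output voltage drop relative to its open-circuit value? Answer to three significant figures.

The divider's output (Thévenin) resistance is R1‖R2 = 346.1 Ω.
Fractional drop under load = R_th/(R_th + R_L) = 346.1 / (346.1 + 6330) = 0.05184.
So the output falls by 5.18 %.

5.18 %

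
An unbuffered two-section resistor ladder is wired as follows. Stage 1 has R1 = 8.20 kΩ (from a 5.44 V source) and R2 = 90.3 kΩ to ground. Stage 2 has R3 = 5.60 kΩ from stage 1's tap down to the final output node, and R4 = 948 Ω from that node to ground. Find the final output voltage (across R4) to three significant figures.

Stage 2 presents R3+R4 = 6548 Ω as a load on stage 1's tap.
Stage 1's lower leg becomes R2‖(R3+R4) = 6105 Ω, so V_mid = 5.44 × 6105/14310 = 2.322 V.
Stage 2 is itself unloaded: V_out = V_mid × R4/(R3+R4) = 2.322 × 948/6548 = 0.336 V.

V_out ≈ 0.336 V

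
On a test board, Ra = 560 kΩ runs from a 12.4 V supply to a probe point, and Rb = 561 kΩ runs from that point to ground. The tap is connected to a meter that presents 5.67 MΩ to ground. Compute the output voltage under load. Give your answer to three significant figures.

The load sits in parallel with Rb: Rb‖R_L = (561 × 5670) / (561 + 5670) = 510.5 kΩ.
V_out = 12.4 × 510.5 / (560 + 510.5) = 12.4 × 510.5/1070 = 5.91 V.

V_out ≈ 5.91 V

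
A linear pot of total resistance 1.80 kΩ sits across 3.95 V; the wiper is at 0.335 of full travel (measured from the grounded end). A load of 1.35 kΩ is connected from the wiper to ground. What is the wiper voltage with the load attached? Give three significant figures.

The wiper splits the pot into (1−α)R = 1197 Ω above and αR = 603.0 Ω below.
Lower section ‖ load = 416.8 Ω.
V_wiper = 3.95 × 416.8/(1197 + 416.8) = 1.02 V.

V ≈ 1.02 V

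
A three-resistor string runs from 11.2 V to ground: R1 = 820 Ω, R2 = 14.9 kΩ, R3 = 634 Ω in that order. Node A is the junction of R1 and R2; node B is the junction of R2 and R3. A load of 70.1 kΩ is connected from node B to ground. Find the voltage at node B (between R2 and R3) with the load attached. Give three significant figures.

V ≈ 0.430 V

At node B, R3 is in parallel with the load: R3‖R_L = 628.3 Ω.
Below node A the resistance is R2 + (R3‖R_L) = 15530 Ω, so V_A = 11.2 × 15530/16350 = 10.64 V.
Then V_B = V_A × (R3‖R_L)/(R2 + R3‖R_L) = 10.64 × 628.3/15530 = 0.430 V.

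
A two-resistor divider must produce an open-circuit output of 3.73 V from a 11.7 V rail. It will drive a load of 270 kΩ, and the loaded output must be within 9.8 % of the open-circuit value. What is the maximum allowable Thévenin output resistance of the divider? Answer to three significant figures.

Loading drop = R_th/(R_th + R_L) ≤ 0.0980, so R_th ≤ R_L · ε/(1−ε) = 270 kΩ × 0.0980/0.9020 = 29.3 kΩ.
(Any R1, R2 with R2/(R1+R2) = 0.319 and R1‖R2 ≤ 29.3 kΩ will meet the spec.)

R_th ≤ 29.3 kΩ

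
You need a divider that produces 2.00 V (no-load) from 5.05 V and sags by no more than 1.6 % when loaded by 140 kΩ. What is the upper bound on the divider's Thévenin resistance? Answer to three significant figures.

Loading drop = R_th/(R_th + R_L) ≤ 0.0160, so R_th ≤ R_L · ε/(1−ε) = 140 kΩ × 0.0160/0.9840 = 2.28 kΩ.
(Any R1, R2 with R2/(R1+R2) = 0.396 and R1‖R2 ≤ 2.28 kΩ will meet the spec.)

R_th ≤ 2.28 kΩ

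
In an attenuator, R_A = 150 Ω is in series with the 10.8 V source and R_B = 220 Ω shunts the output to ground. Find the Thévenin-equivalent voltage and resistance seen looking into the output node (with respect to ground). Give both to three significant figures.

V_th is the open-circuit tap voltage: 10.8 × 220/(150 + 220) = 6.42 V.
With the supply zeroed, R_A and R_B appear in parallel from the tap: R_th = R_A‖R_B = (150 × 220)/370.0 = 89.2 Ω.

V_th = 6.42 V, R_th = 89.2 Ω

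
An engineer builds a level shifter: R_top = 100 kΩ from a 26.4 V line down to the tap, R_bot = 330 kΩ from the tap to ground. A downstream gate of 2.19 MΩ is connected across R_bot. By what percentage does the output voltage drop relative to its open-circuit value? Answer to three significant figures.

The divider's output (Thévenin) resistance is R_top‖R_bot = 76.74 kΩ.
Fractional drop under load = R_th/(R_th + R_L) = 76.74 / (76.74 + 2190) = 0.03386.
So the output falls by 3.39 %.

3.39 %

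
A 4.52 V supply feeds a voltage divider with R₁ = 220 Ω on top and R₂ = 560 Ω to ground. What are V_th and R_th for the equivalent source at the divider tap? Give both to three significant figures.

V_th = 3.25 V, R_th = 158 Ω

V_th is the open-circuit tap voltage: 4.52 × 560/(220 + 560) = 3.25 V.
With the supply zeroed, R₁ and R₂ appear in parallel from the tap: R_th = R₁‖R₂ = (220 × 560)/780.0 = 158 Ω.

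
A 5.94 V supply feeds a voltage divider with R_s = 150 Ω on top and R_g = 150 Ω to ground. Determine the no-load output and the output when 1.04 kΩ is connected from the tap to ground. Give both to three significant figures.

Open-circuit: V = 5.94 × 150/(150 + 150) = 2.97 V.
With the load, R_g becomes R_g‖R_L = 131.1 Ω, so V = 5.94 × 131.1/281.1 = 2.77 V.

Unloaded: 2.97 V; loaded: 2.77 V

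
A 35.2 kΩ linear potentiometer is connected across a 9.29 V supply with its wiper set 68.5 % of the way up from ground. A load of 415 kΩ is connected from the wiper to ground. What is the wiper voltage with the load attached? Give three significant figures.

V ≈ 6.25 V

The wiper splits the pot into (1−α)R = 11.09 kΩ above and αR = 24.11 kΩ below.
Lower section ‖ load = 22.79 kΩ.
V_wiper = 9.29 × 22.79/(11.09 + 22.79) = 6.25 V.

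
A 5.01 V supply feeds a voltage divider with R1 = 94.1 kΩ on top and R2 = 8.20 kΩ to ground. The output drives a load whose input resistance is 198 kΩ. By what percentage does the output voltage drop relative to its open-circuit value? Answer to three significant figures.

The divider's output (Thévenin) resistance is R1‖R2 = 7.543 kΩ.
Fractional drop under load = R_th/(R_th + R_L) = 7.543 / (7.543 + 198) = 0.03670.
So the output falls by 3.67 %.

3.67 %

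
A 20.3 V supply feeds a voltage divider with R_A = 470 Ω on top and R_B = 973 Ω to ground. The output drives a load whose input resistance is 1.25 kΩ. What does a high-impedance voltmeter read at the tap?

V_out ≈ 10.9 V

The load sits in parallel with R_B: R_B‖R_L = (973 × 1250) / (973 + 1250) = 547.1 Ω.
V_out = 20.3 × 547.1 / (470 + 547.1) = 20.3 × 547.1/1017 = 10.9 V.
(Unloaded it would have been 13.7 V.)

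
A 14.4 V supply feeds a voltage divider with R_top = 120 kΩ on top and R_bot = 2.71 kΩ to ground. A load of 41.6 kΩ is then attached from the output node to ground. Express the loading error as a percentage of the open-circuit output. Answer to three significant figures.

5.99 %

The divider's output (Thévenin) resistance is R_top‖R_bot = 2.650 kΩ.
Fractional drop under load = R_th/(R_th + R_L) = 2.650 / (2.650 + 41.6) = 0.05989.
So the output falls by 5.99 %.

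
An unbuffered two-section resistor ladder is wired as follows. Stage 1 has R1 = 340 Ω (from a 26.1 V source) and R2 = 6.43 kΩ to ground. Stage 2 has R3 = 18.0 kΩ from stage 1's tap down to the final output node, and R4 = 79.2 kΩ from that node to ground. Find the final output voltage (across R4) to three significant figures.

V_out ≈ 20.1 V

Stage 2 presents R3+R4 = 97200 Ω as a load on stage 1's tap.
Stage 1's lower leg becomes R2‖(R3+R4) = 6031 Ω, so V_mid = 26.1 × 6031/6371 = 24.71 V.
Stage 2 is itself unloaded: V_out = V_mid × R4/(R3+R4) = 24.71 × 79200/97200 = 20.1 V.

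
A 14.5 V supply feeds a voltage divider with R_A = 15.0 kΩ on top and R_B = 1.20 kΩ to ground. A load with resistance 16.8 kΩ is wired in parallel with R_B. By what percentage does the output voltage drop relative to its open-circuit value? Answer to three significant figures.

6.20 %

The divider's output (Thévenin) resistance is R_A‖R_B = 1.111 kΩ.
Fractional drop under load = R_th/(R_th + R_L) = 1.111 / (1.111 + 16.8) = 0.06203.
So the output falls by 6.20 %.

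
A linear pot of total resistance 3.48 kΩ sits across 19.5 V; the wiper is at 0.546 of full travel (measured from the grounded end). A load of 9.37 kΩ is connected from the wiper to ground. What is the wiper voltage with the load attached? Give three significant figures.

V ≈ 9.75 V

The wiper splits the pot into (1−α)R = 1.580 kΩ above and αR = 1.900 kΩ below.
Lower section ‖ load = 1.580 kΩ.
V_wiper = 19.5 × 1.580/(1.580 + 1.580) = 9.75 V.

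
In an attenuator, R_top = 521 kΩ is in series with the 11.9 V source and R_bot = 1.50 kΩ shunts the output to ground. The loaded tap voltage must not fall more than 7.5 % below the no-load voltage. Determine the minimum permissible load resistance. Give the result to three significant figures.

Output resistance R_th = R_top‖R_bot = (521 × 1.50)/522.5 = 1.496 kΩ.
The fractional drop is R_th/(R_th + R_L); requiring this ≤ 0.0750 gives R_L ≥ R_th(1/0.0750 − 1) = 1.496 × 12.33 = 18.4 kΩ.

R_L(min) ≈ 18.4 kΩ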